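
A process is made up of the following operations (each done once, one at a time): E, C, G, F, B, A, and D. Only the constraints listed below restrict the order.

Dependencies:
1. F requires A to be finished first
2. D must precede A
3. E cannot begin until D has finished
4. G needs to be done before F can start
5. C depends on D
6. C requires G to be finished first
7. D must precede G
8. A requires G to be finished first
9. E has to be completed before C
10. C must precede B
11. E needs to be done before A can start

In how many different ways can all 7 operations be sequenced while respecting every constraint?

12

D is the only operation with nothing required before it, so every ordering starts there.
Enumerating by repeatedly choosing an available operation (one whose prerequisites are all placed) gives 12 distinct complete orderings.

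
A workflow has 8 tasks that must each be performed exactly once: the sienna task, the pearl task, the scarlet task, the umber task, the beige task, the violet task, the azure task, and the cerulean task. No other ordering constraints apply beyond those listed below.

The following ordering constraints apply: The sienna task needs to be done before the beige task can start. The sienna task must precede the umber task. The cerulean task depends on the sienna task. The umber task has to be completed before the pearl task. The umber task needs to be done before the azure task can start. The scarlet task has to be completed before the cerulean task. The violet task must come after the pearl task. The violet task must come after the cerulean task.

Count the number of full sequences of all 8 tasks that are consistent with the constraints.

The tasks with no prerequisites are the sienna task, the scarlet task; any of them can be placed first.
Systematically extending each partial ordering one task at a time and counting, there are 248 complete orderings.

248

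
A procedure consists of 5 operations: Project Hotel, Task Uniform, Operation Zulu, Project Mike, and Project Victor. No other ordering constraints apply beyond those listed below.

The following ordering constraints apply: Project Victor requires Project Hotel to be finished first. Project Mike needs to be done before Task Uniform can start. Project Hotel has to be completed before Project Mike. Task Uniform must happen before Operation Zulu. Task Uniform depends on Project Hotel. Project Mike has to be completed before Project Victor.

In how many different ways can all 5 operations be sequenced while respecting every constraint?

3

Project Hotel is the only operation with nothing required before it, so every ordering starts there.
Enumerating by repeatedly choosing an available operation (one whose prerequisites are all placed) gives 3 distinct complete orderings.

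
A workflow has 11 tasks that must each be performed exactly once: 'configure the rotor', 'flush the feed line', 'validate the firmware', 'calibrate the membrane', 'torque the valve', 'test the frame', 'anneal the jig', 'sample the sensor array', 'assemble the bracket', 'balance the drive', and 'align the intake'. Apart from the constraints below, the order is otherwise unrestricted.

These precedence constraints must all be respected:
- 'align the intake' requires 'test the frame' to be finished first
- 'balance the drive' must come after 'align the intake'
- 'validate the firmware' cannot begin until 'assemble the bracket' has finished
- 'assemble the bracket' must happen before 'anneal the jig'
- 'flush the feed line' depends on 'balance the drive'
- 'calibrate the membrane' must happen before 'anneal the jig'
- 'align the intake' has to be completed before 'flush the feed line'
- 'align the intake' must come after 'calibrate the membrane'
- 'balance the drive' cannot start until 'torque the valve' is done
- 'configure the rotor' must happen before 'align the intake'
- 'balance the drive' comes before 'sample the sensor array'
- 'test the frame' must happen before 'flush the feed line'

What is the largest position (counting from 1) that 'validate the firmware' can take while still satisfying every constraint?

No constraint forces any task after 'validate the firmware', so it can be placed last, in position 11.

11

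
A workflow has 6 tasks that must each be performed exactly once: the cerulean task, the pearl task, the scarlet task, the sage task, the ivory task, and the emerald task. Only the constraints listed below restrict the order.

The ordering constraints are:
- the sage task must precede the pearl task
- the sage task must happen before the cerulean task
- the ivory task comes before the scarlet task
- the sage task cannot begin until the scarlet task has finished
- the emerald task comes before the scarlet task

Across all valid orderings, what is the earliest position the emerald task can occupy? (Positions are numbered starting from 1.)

1

Nothing is required before the emerald task; it can be the very first task.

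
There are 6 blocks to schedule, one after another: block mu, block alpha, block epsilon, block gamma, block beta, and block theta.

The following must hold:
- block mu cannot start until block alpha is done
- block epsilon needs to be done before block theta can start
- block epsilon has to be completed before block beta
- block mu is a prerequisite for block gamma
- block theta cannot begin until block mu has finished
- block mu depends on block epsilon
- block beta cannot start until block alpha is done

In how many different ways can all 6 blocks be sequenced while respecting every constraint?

2 blocks have no prerequisites (block alpha, block epsilon), so any of them could come first.
Counting all ways to extend the partial order to a total order gives 16.

16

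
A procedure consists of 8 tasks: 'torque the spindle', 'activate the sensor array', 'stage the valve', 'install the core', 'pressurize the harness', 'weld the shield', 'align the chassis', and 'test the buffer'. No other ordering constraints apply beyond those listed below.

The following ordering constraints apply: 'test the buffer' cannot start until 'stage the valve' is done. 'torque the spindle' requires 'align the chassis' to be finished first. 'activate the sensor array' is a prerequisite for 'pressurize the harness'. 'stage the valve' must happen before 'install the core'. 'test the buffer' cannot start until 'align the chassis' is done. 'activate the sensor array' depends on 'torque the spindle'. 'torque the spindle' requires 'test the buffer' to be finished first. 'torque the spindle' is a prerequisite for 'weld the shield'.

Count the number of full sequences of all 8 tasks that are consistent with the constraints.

The tasks with no prerequisites are 'stage the valve', 'align the chassis'; any of them can be placed first.
Enumerating by repeatedly choosing an available task (one whose prerequisites are all placed) gives 39 distinct complete orderings.

39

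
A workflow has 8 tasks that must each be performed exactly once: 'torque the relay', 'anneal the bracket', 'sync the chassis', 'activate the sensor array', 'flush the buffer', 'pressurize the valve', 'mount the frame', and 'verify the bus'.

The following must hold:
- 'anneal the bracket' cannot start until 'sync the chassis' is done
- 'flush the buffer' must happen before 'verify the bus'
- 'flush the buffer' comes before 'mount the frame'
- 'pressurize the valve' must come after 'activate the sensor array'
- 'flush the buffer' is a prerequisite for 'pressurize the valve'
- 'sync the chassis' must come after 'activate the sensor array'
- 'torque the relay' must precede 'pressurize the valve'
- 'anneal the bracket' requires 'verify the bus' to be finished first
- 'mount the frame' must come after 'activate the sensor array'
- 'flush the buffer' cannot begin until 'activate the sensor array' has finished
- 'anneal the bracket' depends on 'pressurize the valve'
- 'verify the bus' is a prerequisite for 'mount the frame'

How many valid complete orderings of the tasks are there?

102

2 tasks have no prerequisites ('torque the relay', 'activate the sensor array'), so any of them could come first.
Enumerating by repeatedly choosing an available task (one whose prerequisites are all placed) gives 102 distinct complete orderings.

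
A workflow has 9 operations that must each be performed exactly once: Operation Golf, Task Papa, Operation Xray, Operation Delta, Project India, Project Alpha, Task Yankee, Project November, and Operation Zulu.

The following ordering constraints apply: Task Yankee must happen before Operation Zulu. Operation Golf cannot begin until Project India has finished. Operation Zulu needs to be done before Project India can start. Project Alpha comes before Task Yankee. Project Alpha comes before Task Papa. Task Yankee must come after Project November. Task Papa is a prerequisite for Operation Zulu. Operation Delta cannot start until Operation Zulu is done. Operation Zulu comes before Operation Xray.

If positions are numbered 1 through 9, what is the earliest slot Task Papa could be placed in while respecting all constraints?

The only operation forced before Task Papa (directly or transitively) is Project Alpha.
So at minimum 1 operation comes before Task Papa, putting Task Papa no earlier than position 2. That position is achievable by scheduling exactly that predecessor first.

2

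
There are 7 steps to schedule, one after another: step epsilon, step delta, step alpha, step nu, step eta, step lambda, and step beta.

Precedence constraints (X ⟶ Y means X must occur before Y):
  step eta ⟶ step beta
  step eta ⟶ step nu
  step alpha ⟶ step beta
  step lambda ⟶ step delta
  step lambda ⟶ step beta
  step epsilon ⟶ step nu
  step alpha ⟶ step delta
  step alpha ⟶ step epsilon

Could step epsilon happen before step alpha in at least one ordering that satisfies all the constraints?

No

There is a dependency chain step alpha → step epsilon, so step epsilon always comes after step alpha.
So no valid ordering can have step epsilon before step alpha.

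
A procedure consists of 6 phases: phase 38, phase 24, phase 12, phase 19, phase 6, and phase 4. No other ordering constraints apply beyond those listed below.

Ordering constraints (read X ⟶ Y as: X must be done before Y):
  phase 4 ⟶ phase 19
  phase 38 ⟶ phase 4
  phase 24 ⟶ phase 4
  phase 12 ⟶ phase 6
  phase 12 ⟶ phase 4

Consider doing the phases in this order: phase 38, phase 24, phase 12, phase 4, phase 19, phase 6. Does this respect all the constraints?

Yes

Checking each listed constraint against this order: for instance, phase 38 is in position 1 and phase 4 in position 4, so that constraint holds — and the remaining constraints check out the same way.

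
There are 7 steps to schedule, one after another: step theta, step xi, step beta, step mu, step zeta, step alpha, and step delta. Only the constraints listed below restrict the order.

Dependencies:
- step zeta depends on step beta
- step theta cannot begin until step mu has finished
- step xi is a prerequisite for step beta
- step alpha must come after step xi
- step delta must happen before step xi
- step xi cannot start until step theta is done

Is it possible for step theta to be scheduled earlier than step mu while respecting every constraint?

Following step mu → step theta, step mu must precede step theta in every valid ordering.
So no valid ordering can have step theta before step mu.

No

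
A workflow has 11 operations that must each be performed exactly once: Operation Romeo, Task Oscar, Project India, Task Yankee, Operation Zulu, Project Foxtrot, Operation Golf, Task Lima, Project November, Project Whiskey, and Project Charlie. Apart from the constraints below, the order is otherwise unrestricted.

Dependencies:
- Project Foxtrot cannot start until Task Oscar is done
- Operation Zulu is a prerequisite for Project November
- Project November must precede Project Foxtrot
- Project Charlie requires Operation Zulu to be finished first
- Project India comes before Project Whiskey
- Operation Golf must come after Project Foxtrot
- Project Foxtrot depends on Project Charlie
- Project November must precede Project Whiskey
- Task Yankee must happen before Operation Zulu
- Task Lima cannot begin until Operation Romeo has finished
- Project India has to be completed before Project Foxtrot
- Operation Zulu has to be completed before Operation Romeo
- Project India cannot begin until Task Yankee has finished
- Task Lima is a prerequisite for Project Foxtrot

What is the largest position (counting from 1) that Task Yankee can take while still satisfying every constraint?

2

Following every chain forward from Task Yankee, the operations that must come later are Operation Romeo, Project India, Operation Zulu, Project Foxtrot, Operation Golf, Task Lima, Project November, Project Whiskey, Project Charlie — 9 of them.
So at least 9 operations follow Task Yankee, putting Task Yankee no later than position 2. That position is achievable by scheduling everything else first.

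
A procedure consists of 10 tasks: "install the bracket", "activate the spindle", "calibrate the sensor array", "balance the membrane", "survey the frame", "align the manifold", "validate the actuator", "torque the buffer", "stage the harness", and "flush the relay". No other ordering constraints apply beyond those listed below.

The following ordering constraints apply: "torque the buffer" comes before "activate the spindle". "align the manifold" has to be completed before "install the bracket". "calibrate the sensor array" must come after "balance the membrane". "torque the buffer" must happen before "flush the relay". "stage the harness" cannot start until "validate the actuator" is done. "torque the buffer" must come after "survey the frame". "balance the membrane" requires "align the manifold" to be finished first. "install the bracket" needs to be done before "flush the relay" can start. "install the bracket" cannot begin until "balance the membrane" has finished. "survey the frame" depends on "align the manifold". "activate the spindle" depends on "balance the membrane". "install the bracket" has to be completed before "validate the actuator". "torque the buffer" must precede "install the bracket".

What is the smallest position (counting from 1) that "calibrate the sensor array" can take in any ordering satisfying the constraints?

3

Every task that must precede "calibrate the sensor array" has to come before it. Tracing all chains that end at "calibrate the sensor array", those tasks are: "balance the membrane", "align the manifold" — 2 in total.
So at minimum 2 tasks come before "calibrate the sensor array", putting "calibrate the sensor array" no earlier than position 3. That position is achievable by scheduling exactly those predecessors first.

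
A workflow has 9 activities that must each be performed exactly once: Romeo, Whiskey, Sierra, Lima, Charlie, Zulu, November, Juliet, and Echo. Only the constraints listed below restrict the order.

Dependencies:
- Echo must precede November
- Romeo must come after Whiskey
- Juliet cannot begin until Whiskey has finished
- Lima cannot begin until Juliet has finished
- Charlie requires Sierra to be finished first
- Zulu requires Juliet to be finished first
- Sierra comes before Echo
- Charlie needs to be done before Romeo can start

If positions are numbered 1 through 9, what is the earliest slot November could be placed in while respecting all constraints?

The activities that are forced before November, directly or transitively, are Sierra, Echo. That's 2 activities.
With 2 mandatory predecessors, the earliest November can sit is position 2+1 = 3, and placing just those 2 first achieves it.

3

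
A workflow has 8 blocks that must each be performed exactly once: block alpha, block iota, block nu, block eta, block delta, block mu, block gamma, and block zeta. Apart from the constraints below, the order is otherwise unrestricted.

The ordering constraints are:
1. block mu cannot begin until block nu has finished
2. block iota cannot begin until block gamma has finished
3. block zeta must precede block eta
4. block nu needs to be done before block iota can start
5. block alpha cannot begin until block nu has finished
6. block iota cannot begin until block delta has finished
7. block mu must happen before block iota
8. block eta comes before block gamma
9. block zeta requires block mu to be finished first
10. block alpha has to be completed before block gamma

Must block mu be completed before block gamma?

There is a constraint chain block mu → block zeta → block eta → block gamma.
Hence block mu necessarily comes before block gamma.

Yes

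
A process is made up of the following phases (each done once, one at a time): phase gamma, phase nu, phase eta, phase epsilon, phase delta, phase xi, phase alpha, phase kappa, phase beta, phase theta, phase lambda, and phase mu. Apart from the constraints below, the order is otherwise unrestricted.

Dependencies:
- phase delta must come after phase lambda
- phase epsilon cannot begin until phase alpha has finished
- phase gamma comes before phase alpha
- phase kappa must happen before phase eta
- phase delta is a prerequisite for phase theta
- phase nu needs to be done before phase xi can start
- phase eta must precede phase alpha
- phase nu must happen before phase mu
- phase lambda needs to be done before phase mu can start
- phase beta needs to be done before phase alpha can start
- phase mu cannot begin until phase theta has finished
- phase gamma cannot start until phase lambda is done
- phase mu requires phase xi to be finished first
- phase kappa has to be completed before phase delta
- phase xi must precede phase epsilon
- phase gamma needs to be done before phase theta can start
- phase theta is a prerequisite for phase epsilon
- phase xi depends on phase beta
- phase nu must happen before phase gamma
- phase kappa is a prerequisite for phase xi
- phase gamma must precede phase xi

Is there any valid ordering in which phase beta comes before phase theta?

Yes

Nothing in the constraints forces phase theta before phase beta — there is no chain from phase theta to phase beta.
So a valid ordering placing phase beta earlier than phase theta exists.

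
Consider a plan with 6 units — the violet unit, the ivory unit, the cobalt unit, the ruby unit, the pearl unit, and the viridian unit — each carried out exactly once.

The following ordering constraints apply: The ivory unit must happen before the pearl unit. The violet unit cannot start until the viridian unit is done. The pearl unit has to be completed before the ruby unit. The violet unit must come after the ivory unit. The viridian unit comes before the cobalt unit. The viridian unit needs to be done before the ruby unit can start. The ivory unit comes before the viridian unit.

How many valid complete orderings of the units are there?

18

Only the ivory unit has no prerequisites, so it must go first.
Counting all ways to extend the partial order to a total order gives 18.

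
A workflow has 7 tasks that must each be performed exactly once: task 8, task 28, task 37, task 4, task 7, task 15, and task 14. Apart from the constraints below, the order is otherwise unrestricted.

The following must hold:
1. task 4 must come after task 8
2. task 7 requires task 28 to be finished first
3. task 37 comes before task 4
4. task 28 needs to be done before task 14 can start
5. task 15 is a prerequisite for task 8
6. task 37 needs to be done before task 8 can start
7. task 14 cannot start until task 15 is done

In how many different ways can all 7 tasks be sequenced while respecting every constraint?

The tasks with no prerequisites are task 28, task 37, task 15; any of them can be placed first.
Systematically extending each partial ordering one task at a time and counting, there are 117 complete orderings.

117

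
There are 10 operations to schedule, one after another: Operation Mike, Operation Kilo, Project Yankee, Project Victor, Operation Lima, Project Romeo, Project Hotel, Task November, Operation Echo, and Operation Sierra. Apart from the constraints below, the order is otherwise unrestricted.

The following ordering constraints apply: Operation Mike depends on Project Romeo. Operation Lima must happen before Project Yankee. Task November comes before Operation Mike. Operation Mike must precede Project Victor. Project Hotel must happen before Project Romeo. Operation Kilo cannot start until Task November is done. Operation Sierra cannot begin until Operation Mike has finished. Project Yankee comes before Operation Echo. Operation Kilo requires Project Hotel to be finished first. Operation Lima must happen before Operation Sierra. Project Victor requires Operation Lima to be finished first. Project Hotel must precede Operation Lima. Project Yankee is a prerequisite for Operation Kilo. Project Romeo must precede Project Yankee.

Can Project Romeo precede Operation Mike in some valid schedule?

Yes

The constraints force Project Romeo before Operation Mike, so yes — every valid ordering has Project Romeo earlier.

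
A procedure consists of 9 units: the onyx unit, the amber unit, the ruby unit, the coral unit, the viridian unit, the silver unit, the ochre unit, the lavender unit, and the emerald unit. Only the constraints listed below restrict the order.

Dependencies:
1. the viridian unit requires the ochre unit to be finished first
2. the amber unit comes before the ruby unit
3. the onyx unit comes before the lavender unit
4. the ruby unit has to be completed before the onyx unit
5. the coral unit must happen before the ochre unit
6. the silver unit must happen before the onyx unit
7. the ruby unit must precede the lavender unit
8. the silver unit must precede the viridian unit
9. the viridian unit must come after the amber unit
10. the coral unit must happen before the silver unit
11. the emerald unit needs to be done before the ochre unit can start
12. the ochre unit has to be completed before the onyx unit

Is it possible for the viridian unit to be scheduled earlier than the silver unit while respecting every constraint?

No

Following the silver unit → the viridian unit, the silver unit must precede the viridian unit in every valid ordering.
Hence the viridian unit can never be scheduled before the silver unit.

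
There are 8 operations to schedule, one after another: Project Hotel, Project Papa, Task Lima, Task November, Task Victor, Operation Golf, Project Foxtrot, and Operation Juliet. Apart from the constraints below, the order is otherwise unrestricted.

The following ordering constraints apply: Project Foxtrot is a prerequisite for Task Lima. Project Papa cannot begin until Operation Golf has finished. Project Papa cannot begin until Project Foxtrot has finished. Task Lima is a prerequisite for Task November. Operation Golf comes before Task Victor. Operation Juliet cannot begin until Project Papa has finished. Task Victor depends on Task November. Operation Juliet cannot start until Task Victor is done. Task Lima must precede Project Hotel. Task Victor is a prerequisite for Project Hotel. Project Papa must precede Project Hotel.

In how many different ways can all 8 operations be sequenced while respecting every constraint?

2 operations have no prerequisites (Operation Golf, Project Foxtrot), so any of them could come first.
Counting all ways to extend the partial order to a total order gives 26.

26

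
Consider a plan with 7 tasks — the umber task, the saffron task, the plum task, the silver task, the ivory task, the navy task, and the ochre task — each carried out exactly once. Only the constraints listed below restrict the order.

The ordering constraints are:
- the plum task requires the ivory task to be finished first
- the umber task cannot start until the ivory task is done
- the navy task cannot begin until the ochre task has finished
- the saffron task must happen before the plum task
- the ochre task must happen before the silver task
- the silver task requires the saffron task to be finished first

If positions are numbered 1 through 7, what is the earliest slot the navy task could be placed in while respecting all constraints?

2

Working backwards through the constraints from the navy task, its only required predecessor is the ochre task.
With 1 mandatory predecessor, the earliest the navy task can sit is position 1+1 = 2, and placing just that one first achieves it.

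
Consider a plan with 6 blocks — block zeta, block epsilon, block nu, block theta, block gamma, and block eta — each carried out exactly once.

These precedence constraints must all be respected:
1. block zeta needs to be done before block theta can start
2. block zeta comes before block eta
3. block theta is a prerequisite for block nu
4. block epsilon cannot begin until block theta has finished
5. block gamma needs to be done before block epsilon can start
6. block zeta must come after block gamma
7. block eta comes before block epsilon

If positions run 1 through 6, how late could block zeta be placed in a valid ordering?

2

Following every chain forward from block zeta, the blocks that must come later are block epsilon, block nu, block theta, block eta — 4 of them.
So at least 4 blocks follow block zeta, putting block zeta no later than position 2. That position is achievable by scheduling everything else first.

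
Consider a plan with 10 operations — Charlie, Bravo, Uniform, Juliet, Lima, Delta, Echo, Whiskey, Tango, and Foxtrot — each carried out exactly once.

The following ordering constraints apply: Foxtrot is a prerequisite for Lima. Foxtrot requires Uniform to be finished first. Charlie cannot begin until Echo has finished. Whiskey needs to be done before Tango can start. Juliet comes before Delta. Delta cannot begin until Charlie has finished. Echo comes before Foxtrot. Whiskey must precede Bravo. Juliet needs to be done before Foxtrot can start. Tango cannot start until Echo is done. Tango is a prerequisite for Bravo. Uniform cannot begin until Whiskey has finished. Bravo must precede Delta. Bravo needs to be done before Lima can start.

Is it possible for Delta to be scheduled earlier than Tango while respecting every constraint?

No

Following Tango → Bravo → Delta, Tango must precede Delta in every valid ordering.
Hence Delta can never be scheduled before Tango.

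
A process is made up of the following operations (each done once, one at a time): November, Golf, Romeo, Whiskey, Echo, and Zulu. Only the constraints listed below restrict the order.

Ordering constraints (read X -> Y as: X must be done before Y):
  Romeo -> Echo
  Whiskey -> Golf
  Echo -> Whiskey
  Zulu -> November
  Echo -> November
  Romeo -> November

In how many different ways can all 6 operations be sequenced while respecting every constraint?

12

2 operations have no prerequisites (Romeo, Zulu), so any of them could come first.
Systematically extending each partial ordering one operation at a time and counting, there are 12 complete orderings.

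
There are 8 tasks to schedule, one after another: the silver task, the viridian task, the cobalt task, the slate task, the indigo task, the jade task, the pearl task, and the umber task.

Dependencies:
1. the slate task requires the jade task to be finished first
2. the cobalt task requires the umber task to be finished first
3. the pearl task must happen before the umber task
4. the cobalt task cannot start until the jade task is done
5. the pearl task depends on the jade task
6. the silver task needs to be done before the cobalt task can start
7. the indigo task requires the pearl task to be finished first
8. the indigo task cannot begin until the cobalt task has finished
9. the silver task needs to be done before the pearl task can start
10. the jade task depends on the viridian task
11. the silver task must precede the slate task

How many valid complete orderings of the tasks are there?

2 tasks have no prerequisites (the silver task, the viridian task), so any of them could come first.
Systematically extending each partial ordering one task at a time and counting, there are 15 complete orderings.

15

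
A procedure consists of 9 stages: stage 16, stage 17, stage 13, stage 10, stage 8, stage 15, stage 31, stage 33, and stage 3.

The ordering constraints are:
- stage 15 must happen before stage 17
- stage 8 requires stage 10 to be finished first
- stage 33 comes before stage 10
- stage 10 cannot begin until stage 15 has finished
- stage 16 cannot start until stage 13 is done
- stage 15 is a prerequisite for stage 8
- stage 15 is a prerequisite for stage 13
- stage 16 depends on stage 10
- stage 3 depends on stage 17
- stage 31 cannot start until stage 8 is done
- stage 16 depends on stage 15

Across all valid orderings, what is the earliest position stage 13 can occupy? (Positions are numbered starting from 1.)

2

Working backwards through the constraints from stage 13, its only required predecessor is stage 15.
So at minimum 1 stage comes before stage 13, putting stage 13 no earlier than position 2. That position is achievable by scheduling exactly that predecessor first.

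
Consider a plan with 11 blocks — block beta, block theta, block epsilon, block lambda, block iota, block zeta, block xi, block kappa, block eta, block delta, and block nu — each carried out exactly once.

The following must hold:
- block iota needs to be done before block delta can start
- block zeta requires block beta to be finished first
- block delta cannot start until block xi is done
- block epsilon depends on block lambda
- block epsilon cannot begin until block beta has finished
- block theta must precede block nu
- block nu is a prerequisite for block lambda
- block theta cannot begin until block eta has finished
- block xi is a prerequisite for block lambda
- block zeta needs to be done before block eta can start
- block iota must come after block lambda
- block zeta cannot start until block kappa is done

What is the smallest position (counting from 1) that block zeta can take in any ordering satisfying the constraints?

The blocks that are forced before block zeta, directly or transitively, are block beta, block kappa. That's 2 blocks.
So at minimum 2 blocks come before block zeta, putting block zeta no earlier than position 3. That position is achievable by scheduling exactly those predecessors first.

3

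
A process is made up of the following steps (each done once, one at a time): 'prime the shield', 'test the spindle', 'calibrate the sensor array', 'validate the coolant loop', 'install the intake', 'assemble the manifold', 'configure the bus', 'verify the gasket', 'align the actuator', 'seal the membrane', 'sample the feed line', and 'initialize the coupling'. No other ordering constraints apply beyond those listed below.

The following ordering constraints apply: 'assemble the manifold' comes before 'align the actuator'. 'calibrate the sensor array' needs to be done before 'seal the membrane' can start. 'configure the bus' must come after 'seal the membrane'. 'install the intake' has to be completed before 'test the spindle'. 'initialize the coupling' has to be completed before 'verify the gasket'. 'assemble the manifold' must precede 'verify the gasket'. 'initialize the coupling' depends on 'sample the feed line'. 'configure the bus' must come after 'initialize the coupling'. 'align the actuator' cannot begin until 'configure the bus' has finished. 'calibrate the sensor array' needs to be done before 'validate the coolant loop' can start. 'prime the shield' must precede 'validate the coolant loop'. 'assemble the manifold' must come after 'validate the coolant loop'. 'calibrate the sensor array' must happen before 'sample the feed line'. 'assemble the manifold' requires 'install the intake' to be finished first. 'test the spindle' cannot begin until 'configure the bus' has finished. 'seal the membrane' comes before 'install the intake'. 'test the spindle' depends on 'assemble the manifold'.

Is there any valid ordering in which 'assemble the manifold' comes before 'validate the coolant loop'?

No

Following 'validate the coolant loop' → 'assemble the manifold', 'validate the coolant loop' must precede 'assemble the manifold' in every valid ordering.
Hence 'assemble the manifold' can never be scheduled before 'validate the coolant loop'.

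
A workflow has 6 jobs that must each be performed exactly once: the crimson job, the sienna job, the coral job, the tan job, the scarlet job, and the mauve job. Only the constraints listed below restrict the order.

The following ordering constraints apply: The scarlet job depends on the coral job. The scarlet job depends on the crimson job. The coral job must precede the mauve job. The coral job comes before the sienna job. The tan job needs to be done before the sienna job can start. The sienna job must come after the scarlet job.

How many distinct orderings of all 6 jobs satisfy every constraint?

The jobs with no prerequisites are the crimson job, the coral job, the tan job; any of them can be placed first.
Systematically extending each partial ordering one job at a time and counting, there are 33 complete orderings.

33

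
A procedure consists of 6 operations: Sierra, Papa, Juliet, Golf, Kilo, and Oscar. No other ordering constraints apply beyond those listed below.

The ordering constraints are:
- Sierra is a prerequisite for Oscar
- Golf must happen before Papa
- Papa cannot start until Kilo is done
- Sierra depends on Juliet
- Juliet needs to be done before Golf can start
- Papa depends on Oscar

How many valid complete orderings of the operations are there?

15

2 operations have no prerequisites (Juliet, Kilo), so any of them could come first.
Enumerating by repeatedly choosing an available operation (one whose prerequisites are all placed) gives 15 distinct complete orderings.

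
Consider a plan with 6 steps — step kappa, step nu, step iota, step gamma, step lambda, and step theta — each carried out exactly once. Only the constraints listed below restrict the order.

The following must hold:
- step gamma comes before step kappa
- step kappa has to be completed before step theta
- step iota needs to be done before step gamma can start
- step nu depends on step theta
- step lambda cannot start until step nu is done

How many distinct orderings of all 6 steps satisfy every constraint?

1

Step iota is the only step with nothing required before it, so every ordering starts there.
Continuing from there, at each step only one step has all its prerequisites placed, so the ordering is fully determined — there is exactly 1.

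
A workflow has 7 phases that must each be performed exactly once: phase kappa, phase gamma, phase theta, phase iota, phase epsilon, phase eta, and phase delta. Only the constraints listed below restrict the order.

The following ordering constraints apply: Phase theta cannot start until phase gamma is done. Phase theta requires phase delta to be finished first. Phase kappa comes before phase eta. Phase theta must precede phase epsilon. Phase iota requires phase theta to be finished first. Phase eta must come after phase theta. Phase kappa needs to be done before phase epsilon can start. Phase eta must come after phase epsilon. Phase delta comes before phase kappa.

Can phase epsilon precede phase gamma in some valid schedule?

There is a dependency chain phase gamma → phase theta → phase epsilon, so phase epsilon always comes after phase gamma.
So no valid ordering can have phase epsilon before phase gamma.

No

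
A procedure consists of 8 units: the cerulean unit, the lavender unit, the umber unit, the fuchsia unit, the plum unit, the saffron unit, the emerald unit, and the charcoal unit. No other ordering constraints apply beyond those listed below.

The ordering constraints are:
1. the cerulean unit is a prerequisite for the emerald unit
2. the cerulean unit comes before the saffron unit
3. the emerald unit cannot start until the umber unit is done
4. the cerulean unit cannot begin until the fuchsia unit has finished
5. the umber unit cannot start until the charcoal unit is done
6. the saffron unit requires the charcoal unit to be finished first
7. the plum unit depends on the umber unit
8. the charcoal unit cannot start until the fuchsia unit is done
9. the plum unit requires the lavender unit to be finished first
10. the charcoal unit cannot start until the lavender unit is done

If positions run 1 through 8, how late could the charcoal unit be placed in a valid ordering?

4

Every unit that must follow the charcoal unit has to come after it. Tracing all chains starting from the charcoal unit, those units are: the umber unit, the plum unit, the saffron unit, the emerald unit — 4 in total.
With 4 mandatory successors out of 8 units total, the latest slot for the charcoal unit is 8−4 = 4, and it's reachable by doing all non-successors before the charcoal unit.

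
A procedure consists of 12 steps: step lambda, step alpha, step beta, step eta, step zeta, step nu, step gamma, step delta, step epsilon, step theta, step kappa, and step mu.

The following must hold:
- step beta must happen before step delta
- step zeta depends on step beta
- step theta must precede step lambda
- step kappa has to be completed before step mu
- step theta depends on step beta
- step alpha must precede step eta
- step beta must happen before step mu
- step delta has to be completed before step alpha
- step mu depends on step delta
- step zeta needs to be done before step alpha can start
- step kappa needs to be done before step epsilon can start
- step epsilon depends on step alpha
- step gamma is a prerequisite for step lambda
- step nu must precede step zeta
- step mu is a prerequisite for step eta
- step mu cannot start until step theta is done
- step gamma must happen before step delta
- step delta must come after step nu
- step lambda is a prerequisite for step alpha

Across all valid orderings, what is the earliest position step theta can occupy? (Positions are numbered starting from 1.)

Working backwards through the constraints from step theta, its only required predecessor is step beta.
With 1 mandatory predecessor, the earliest step theta can sit is position 1+1 = 2, and placing just that one first achieves it.

2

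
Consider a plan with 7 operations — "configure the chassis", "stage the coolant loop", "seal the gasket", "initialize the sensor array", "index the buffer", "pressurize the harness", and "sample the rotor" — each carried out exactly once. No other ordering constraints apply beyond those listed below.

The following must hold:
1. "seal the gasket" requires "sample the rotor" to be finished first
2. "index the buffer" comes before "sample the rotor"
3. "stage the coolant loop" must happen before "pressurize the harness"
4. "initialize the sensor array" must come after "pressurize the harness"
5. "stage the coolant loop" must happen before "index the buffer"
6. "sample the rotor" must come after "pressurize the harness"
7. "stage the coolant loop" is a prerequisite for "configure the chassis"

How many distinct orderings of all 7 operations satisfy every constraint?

42

Only "stage the coolant loop" has no prerequisites, so it must go first.
Systematically extending each partial ordering one operation at a time and counting, there are 42 complete orderings.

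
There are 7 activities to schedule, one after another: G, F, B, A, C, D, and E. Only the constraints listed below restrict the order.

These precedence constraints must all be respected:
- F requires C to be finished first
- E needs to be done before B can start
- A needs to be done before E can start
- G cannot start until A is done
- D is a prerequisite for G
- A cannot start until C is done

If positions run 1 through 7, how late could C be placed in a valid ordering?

The activities that are forced after C, directly or by a chain of constraints, are G, F, B, A, E. That's 5 activities.
So at least 5 activities follow C, putting C no later than position 2. That position is achievable by scheduling everything else first.

2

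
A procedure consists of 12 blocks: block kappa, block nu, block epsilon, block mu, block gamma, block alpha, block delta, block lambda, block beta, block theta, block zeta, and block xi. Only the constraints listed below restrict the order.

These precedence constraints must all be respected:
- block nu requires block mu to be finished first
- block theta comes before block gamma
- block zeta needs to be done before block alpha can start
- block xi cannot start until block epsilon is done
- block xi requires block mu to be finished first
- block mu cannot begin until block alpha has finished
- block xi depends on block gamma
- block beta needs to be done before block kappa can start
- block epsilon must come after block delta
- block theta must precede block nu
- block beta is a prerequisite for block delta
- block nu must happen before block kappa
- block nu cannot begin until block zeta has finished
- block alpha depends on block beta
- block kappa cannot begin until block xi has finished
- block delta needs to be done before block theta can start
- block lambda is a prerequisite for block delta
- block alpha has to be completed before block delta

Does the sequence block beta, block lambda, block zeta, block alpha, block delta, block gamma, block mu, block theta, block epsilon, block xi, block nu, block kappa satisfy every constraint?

No

The sequence places block gamma ahead of block theta.
That contradicts the constraint that block theta must precede block gamma.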